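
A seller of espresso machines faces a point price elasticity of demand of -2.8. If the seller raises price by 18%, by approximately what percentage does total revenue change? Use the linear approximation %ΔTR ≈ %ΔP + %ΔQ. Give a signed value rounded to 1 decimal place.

%ΔQ ≈ Ed × %ΔP = (-2.8) × (+18%) = -50.4000%
%ΔTR ≈ %ΔP + %ΔQ = (+18%) + (-50.4000%) = -32.4000%

-32.4%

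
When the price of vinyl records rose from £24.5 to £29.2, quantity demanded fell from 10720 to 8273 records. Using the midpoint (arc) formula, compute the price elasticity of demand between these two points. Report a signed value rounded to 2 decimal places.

%ΔQ = (8273 − 10720) / [(10720 + 8273)/2] = -2447/9496.5 = -0.257673…
%ΔP = (29.2 − 24.5) / [(24.5 + 29.2)/2] = 4.7/26.85 = 0.175046…
Arc Ed = %ΔQ / %ΔP = (-2447/9496.5) / (4.7/26.85) = -1.4720…

-1.47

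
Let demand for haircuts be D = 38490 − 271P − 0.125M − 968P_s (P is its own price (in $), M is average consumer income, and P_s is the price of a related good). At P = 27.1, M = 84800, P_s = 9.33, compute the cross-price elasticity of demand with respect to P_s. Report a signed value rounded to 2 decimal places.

-0.78

At the given values, D = 38490 − 271(27.1) − 0.125(84800) − 968(9.33) = 11514.46.
∂D/∂P_s = -968.
E = (-968) × (9.33/11514.46) = -0.7843…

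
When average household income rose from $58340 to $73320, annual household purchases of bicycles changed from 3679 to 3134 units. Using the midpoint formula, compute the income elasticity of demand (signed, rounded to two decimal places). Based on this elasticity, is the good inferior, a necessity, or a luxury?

%ΔQ = (3134 − 3679)/[( 3679 + 3134)/2] = -545/3406.5 = -0.159988…
%ΔIncome = (73320 − 58340)/[( 58340 + 73320)/2] = 14980/65830 = 0.227555…
E_income = (-545/3406.5) / (14980/65830) = -0.7030…
E_income < 0 ⇒ inferior good.

-0.70; inferior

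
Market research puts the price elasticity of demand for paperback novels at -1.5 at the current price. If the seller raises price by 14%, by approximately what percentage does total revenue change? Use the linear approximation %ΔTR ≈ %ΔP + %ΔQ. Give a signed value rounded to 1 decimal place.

%ΔQ ≈ Ed × %ΔP = (-1.5) × (+14%) = -21.0000%
%ΔTR ≈ %ΔP + %ΔQ = (+14%) + (-21.0000%) = -7.0000%

-7.0%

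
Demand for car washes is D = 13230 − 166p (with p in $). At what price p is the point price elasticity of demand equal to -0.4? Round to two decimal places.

Ed = −166p/(13230 − 166p). Set this equal to -0.4:
166p = 0.4·(13230 − 166p) ⇒ 166p(1 + 0.4) = 0.4·13230
p = 0.4·13230 / (166·1.4) = 22.7710…

22.77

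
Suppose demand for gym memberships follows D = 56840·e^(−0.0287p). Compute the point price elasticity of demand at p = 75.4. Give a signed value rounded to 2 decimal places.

-2.16

dD/dp = −0.0287·D = -187.384. At p = 75.4, D = 6529.04.
Ed = (dD/dp)·(p/D) = (-187.384) × (75.4/6529.04) = -2.1639…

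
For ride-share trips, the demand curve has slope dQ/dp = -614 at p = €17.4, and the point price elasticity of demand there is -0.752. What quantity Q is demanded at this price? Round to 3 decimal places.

Ed = (dQ/dp)·(p/Q) ⇒ Q = (dQ/dp)·p/Ed = (-614)·17.4/(-0.752) = 14206.91489…

14206.915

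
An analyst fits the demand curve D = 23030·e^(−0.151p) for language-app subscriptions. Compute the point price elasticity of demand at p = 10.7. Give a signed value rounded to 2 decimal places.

-1.62

dD/dp = −0.151·D = -691.164. At p = 10.7, D = 4577.25.
Ed = (dD/dp)·(p/D) = (-691.164) × (10.7/4577.25) = -1.6157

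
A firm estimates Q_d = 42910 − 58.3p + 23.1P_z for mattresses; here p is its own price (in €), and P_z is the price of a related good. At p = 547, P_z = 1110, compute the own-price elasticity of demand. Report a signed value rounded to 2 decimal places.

At the given values, Q_d = 42910 − 58.3(547) + 23.1(1110) = 36660.9.
∂Q_d/∂p = −58.3.
E = (-58.3) × (547/36660.9) = -0.8698…

-0.87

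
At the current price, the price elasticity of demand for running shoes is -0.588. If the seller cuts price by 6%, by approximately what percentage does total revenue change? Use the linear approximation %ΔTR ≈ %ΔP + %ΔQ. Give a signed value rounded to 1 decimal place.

-2.5%

%ΔQ ≈ Ed × %ΔP = (-0.588) × (-6%) = +3.5280%
%ΔTR ≈ %ΔP + %ΔQ = (-6%) + (+3.5280%) = -2.4720%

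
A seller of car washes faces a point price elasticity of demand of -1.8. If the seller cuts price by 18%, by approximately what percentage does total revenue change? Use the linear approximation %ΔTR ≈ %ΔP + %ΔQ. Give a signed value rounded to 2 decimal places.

%ΔQ ≈ Ed × %ΔP = (-1.8) × (-18%) = +32.4000%
%ΔTR ≈ %ΔP + %ΔQ = (-18%) + (+32.4000%) = +14.4000%

+14.40%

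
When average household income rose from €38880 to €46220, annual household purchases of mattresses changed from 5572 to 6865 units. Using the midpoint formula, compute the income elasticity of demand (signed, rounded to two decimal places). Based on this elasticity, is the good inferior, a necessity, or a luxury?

1.21; luxury

%ΔQ = (6865 − 5572)/[( 5572 + 6865)/2] = 1293/6218.5 = 0.207927…
%ΔIncome = (46220 − 38880)/[( 38880 + 46220)/2] = 7340/42550 = 0.172502…
E_income = (1293/6218.5) / (7340/42550) = 1.2053…
E_income > 1 ⇒ normal good, luxury.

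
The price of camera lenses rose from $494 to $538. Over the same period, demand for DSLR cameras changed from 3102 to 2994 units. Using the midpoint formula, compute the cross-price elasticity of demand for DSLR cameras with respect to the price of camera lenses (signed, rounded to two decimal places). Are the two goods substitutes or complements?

%ΔQ_{DSLR cameras} = (2994 − 3102)/avg = -108/3048 = -0.035433…
%ΔP_{camera lenses} = (538 − 494)/avg = 44/516 = 0.085271…
E_cross = (-108/3048) / (44/516) = -0.4155…
E_cross < 0 ⇒ the goods are complements.

-0.42; complements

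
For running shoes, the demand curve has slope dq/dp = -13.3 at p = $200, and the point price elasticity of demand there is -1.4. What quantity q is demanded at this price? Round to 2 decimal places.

1900.00

Ed = (dq/dp)·(p/q) ⇒ q = (dq/dp)·p/Ed = (-13.3)·200/(-1.4) = 1900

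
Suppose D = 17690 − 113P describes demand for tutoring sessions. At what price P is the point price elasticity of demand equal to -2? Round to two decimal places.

Ed = −113P/(17690 − 113P). Set this equal to -2:
113P = 2·(17690 − 113P) ⇒ 113P(1 + 2) = 2·17690
P = 2·17690 / (113·3) = 104.3657…

104.37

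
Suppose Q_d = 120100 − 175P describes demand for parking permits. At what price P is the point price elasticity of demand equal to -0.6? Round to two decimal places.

Ed = −175P/(120100 − 175P). Set this equal to -0.6:
175P = 0.6·(120100 − 175P) ⇒ 175P(1 + 0.6) = 0.6·120100
P = 0.6·120100 / (175·1.6) = 257.3571…

257.36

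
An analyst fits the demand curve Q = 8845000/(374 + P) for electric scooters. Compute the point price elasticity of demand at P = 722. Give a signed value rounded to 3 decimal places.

-0.659

dQ/dP = −8845000/(374 + P)² = -7.36337. At P = 722, Q = 8070.26.
Ed = (dQ/dP)·(P/Q) = (-7.36337) × (722/8070.26) = -0.65875…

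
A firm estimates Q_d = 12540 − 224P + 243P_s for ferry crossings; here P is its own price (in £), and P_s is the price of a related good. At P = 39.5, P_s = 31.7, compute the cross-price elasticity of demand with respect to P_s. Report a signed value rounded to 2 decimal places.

0.68

At the given values, Q_d = 12540 − 224(39.5) + 243(31.7) = 11395.1.
∂Q_d/∂P_s = 243.
E = (243) × (31.7/11395.1) = 0.6760…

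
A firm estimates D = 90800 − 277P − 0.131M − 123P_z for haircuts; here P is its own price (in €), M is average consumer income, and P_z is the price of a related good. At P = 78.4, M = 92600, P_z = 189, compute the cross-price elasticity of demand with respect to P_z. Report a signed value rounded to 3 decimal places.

At the given values, D = 90800 − 277(78.4) − 0.131(92600) − 123(189) = 33705.6.
∂D/∂P_z = -123.
E = (-123) × (189/33705.6) = -0.68970…

-0.690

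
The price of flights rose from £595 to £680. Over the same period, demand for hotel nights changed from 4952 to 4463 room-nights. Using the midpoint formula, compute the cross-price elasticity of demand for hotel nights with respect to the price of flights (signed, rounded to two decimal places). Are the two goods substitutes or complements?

-0.78; complements

%ΔQ_{hotel nights} = (4463 − 4952)/avg = -489/4707.5 = -0.103876…
%ΔP_{flights} = (680 − 595)/avg = 85/637.5 = 0.133333…
E_cross = (-489/4707.5) / (85/637.5) = -0.7790…
E_cross < 0 ⇒ the goods are complements.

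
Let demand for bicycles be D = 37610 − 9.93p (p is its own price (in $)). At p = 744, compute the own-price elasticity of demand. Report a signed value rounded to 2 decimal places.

At the given values, D = 37610 − 9.93(744) = 30222.08.
∂D/∂p = −9.93.
E = (-9.93) × (744/30222.08) = -0.2444…

-0.24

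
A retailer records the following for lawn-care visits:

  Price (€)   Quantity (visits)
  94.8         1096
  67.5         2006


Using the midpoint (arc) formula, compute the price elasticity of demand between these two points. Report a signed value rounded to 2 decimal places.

-1.74

%ΔQ = (2006 − 1096) / [(1096 + 2006)/2] = 910/1551 = 0.586718…
%ΔP = (67.5 − 94.8) / [(94.8 + 67.5)/2] = -27.3/81.15 = -0.336414…
Arc Ed = %ΔQ / %ΔP = (910/1551) / (-27.3/81.15) = -1.7440…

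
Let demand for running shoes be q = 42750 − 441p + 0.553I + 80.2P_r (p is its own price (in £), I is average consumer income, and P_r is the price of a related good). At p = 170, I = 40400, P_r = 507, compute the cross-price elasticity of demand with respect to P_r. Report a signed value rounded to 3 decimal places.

1.321

At the given values, q = 42750 − 441(170) + 0.553(40400) + 80.2(507) = 30782.6.
∂q/∂P_r = 80.2.
E = (80.2) × (507/30782.6) = 1.32092…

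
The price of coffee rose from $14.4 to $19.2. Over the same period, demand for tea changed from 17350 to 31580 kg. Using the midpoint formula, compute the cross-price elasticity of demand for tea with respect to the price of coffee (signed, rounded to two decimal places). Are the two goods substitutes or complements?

2.04; substitutes

%ΔQ_{tea} = (31580 − 17350)/avg = 14230/24465 = 0.581647…
%ΔP_{coffee} = (19.2 − 14.4)/avg = 4.8/16.8 = 0.285714…
E_cross = (14230/24465) / (4.8/16.8) = 2.0357…
E_cross > 0 ⇒ the goods are substitutes.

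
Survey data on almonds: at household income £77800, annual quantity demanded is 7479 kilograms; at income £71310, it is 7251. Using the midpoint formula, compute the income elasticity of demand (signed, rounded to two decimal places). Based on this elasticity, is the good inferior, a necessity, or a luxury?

%ΔQ = (7251 − 7479)/[( 7479 + 7251)/2] = -228/7365 = -0.030957…
%ΔIncome = (71310 − 77800)/[( 77800 + 71310)/2] = -6490/74555 = -0.087049…
E_income = (-228/7365) / (-6490/74555) = 0.3556…
0 < E_income < 1 ⇒ normal good, necessity.

0.36; necessity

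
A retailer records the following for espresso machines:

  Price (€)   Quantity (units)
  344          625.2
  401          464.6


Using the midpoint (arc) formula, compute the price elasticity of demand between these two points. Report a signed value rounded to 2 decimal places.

-1.93

%ΔQ = (464.6 − 625.2) / [(625.2 + 464.6)/2] = -160.6/544.9 = -0.294732…
%ΔP = (401 − 344) / [(344 + 401)/2] = 57/372.5 = 0.153020…
Arc Ed = %ΔQ / %ΔP = (-160.6/544.9) / (57/372.5) = -1.9261…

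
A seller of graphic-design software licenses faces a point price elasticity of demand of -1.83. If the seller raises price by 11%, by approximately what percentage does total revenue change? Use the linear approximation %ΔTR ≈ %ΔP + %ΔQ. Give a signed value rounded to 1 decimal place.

-9.1%

%ΔQ ≈ Ed × %ΔP = (-1.83) × (+11%) = -20.1300%
%ΔTR ≈ %ΔP + %ΔQ = (+11%) + (-20.1300%) = -9.1300%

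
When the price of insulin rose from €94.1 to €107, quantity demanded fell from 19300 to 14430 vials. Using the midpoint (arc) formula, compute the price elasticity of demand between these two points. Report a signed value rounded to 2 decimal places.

%ΔQ = (14430 − 19300) / [(19300 + 14430)/2] = -4870/16865 = -0.288763…
%ΔP = (107 − 94.1) / [(94.1 + 107)/2] = 12.9/100.55 = 0.128294…
Arc Ed = %ΔQ / %ΔP = (-4870/16865) / (12.9/100.55) = -2.2507…

-2.25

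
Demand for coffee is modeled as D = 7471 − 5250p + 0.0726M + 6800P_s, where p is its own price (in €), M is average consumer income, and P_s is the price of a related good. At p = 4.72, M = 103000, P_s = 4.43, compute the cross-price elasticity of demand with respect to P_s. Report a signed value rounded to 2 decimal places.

At the given values, D = 7471 − 5250(4.72) + 0.0726(103000) + 6800(4.43) = 20292.8.
∂D/∂P_s = 6800.
E = (6800) × (4.43/20292.8) = 1.4844…

1.48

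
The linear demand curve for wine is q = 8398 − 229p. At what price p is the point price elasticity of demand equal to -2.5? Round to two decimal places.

Ed = −229p/(8398 − 229p). Set this equal to -2.5:
229p = 2.5·(8398 − 229p) ⇒ 229p(1 + 2.5) = 2.5·8398
p = 2.5·8398 / (229·3.5) = 26.1946…

26.19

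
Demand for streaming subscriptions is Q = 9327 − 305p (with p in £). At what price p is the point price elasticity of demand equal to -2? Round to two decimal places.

20.39

Ed = −305p/(9327 − 305p). Set this equal to -2:
305p = 2·(9327 − 305p) ⇒ 305p(1 + 2) = 2·9327
p = 2·9327 / (305·3) = 20.3868…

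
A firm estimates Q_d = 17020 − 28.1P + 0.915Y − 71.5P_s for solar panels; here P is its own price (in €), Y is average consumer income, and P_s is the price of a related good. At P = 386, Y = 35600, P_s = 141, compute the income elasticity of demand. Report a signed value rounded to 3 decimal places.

1.136

At the given values, Q_d = 17020 − 28.1(386) + 0.915(35600) − 71.5(141) = 28665.9.
∂Q_d/∂Y = 0.915.
E = (0.915) × (35600/28665.9) = 1.13633…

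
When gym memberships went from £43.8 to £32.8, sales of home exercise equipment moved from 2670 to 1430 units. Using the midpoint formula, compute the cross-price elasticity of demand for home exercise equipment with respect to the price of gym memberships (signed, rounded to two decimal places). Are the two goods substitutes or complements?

%ΔQ_{home exercise equipment} = (1430 − 2670)/avg = -1240/2050 = -0.604878…
%ΔP_{gym memberships} = (32.8 − 43.8)/avg = -11/38.3 = -0.287206…
E_cross = (-1240/2050) / (-11/38.3) = 2.1060…
E_cross > 0 ⇒ the goods are substitutes.

2.11; substitutes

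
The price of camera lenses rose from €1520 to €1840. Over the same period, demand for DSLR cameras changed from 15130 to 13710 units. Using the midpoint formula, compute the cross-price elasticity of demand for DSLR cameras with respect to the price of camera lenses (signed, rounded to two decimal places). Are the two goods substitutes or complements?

%ΔQ_{DSLR cameras} = (13710 − 15130)/avg = -1420/14420 = -0.098474…
%ΔP_{camera lenses} = (1840 − 1520)/avg = 320/1680 = 0.190476…
E_cross = (-1420/14420) / (320/1680) = -0.5169…
E_cross < 0 ⇒ the goods are complements.

-0.52; complements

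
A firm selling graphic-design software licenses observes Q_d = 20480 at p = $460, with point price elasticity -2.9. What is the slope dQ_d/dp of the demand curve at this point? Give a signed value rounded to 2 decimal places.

-129.11

Ed = (dQ_d/dp)·(p/Q_d) ⇒ dQ_d/dp = Ed·Q_d/p = (-2.9)·20480/460 = -129.1130…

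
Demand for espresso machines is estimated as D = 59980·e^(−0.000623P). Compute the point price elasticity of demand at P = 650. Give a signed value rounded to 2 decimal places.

dD/dP = −0.000623·D = -24.9245. At P = 650, D = 40007.3.
Ed = (dD/dP)·(P/D) = (-24.9245) × (650/40007.3) = -0.4049…

-0.40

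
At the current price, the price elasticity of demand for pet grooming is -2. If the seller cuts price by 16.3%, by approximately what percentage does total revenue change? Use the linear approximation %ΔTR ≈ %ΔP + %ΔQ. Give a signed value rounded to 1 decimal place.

%ΔQ ≈ Ed × %ΔP = (-2) × (-16.3%) = +32.6000%
%ΔTR ≈ %ΔP + %ΔQ = (-16.3%) + (+32.6000%) = +16.3000%

+16.3%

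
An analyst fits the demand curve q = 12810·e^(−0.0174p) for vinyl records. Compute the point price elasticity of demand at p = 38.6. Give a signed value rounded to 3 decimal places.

dq/dp = −0.0174·q = -113.87. At p = 38.6, q = 6544.25.
Ed = (dq/dp)·(p/q) = (-113.87) × (38.6/6544.25) = -0.67164

-0.672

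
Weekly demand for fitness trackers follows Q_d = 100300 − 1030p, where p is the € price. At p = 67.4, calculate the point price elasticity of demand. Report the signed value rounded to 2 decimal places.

dQ_d/dp = −1030. At p = 67.4, Q_d = 100300 − 1030(67.4) = 30878.
Ed = (dQ_d/dp)·(p/Q_d) = −1030 × (67.4/30878) = -2.2482…

-2.25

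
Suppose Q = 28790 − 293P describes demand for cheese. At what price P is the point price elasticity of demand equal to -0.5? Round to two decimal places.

Ed = −293P/(28790 − 293P). Set this equal to -0.5:
293P = 0.5·(28790 − 293P) ⇒ 293P(1 + 0.5) = 0.5·28790
P = 0.5·28790 / (293·1.5) = 32.7531…

32.75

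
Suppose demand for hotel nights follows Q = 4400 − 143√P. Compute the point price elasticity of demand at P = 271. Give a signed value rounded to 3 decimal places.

dQ/dP = −143/(2√P) = -4.34332. At P = 271, Q = 2045.92.
Ed = (dQ/dP)·(P/Q) = (-4.34332) × (271/2045.92) = -0.57530…

-0.575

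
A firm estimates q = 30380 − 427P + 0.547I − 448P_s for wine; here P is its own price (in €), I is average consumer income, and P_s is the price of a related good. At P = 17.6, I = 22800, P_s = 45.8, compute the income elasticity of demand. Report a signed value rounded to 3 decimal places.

0.842

At the given values, q = 30380 − 427(17.6) + 0.547(22800) − 448(45.8) = 14818.
∂q/∂I = 0.547.
E = (0.547) × (22800/14818) = 0.84165…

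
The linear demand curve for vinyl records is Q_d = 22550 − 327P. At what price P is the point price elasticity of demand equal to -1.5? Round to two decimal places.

Ed = −327P/(22550 − 327P). Set this equal to -1.5:
327P = 1.5·(22550 − 327P) ⇒ 327P(1 + 1.5) = 1.5·22550
P = 1.5·22550 / (327·2.5) = 41.3761…

41.38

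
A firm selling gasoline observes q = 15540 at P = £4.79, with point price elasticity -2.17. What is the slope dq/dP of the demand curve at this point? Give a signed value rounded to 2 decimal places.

-7040.04

Ed = (dq/dP)·(P/q) ⇒ dq/dP = Ed·q/P = (-2.17)·15540/4.79 = -7040.0417…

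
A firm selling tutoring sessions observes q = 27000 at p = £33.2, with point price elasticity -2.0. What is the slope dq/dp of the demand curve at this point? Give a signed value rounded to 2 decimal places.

Ed = (dq/dp)·(p/q) ⇒ dq/dp = Ed·q/p = (-2.0)·27000/33.2 = -1626.5060…

-1626.51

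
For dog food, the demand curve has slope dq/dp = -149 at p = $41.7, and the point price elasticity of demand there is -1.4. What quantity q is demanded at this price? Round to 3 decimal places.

4438.071

Ed = (dq/dp)·(p/q) ⇒ q = (dq/dp)·p/Ed = (-149)·41.7/(-1.4) = 4438.07142…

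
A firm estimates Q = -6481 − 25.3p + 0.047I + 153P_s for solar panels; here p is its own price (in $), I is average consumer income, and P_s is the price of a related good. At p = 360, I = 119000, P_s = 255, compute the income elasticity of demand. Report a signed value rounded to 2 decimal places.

0.19

At the given values, Q = -6481 − 25.3(360) + 0.047(119000) + 153(255) = 29019.
∂Q/∂I = 0.047.
E = (0.047) × (119000/29019) = 0.1927…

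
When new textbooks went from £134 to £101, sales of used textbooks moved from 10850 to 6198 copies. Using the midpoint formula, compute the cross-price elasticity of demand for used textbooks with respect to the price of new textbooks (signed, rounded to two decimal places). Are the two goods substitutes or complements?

1.94; substitutes

%ΔQ_{used textbooks} = (6198 − 10850)/avg = -4652/8524 = -0.545753…
%ΔP_{new textbooks} = (101 − 134)/avg = -33/117.5 = -0.280851…
E_cross = (-4652/8524) / (-33/117.5) = 1.9432…
E_cross > 0 ⇒ the goods are substitutes.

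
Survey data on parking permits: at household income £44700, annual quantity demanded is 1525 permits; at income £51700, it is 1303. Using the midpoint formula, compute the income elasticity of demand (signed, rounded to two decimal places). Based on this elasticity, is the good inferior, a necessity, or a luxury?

-1.08; inferior

%ΔQ = (1303 − 1525)/[( 1525 + 1303)/2] = -222/1414 = -0.157001…
%ΔIncome = (51700 − 44700)/[( 44700 + 51700)/2] = 7000/48200 = 0.145228…
E_income = (-222/1414) / (7000/48200) = -1.0810…
E_income < 0 ⇒ inferior good.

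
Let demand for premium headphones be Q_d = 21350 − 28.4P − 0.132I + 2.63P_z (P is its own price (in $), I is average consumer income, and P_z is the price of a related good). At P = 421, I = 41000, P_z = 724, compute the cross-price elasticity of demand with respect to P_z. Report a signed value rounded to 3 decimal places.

0.324

At the given values, Q_d = 21350 − 28.4(421) − 0.132(41000) + 2.63(724) = 5885.72.
∂Q_d/∂P_z = 2.63.
E = (2.63) × (724/5885.72) = 0.32351…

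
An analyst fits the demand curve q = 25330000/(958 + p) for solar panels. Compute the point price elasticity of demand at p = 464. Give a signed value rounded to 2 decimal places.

dq/dp = −25330000/(958 + p)² = -12.5267. At p = 464, q = 17812.9.
Ed = (dq/dp)·(p/q) = (-12.5267) × (464/17812.9) = -0.3263…

-0.33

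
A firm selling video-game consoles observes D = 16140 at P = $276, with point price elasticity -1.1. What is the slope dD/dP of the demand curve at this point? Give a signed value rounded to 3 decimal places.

-64.326

Ed = (dD/dP)·(P/D) ⇒ dD/dP = Ed·D/P = (-1.1)·16140/276 = -64.32608…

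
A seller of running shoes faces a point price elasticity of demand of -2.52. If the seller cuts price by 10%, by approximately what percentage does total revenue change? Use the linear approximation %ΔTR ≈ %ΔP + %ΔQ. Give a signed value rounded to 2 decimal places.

%ΔQ ≈ Ed × %ΔP = (-2.52) × (-10%) = +25.2000%
%ΔTR ≈ %ΔP + %ΔQ = (-10%) + (+25.2000%) = +15.2000%

+15.20%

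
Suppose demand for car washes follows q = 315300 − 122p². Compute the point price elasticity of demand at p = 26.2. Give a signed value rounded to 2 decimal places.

-0.72

dq/dp = −2·122·p = -6392.8. At p = 26.2, q = 231554.32.
Ed = (dq/dp)·(p/q) = (-6392.8) × (26.2/231554.32) = -0.7233…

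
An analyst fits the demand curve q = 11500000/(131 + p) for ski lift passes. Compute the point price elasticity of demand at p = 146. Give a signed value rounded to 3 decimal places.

-0.527

dq/dp = −11500000/(131 + p)² = -149.878. At p = 146, q = 41516.2.
Ed = (dq/dp)·(p/q) = (-149.878) × (146/41516.2) = -0.52707…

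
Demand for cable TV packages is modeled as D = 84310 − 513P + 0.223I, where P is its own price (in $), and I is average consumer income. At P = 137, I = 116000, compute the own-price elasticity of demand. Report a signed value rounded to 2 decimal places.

At the given values, D = 84310 − 513(137) + 0.223(116000) = 39897.
∂D/∂P = −513.
E = (-513) × (137/39897) = -1.7615…

-1.76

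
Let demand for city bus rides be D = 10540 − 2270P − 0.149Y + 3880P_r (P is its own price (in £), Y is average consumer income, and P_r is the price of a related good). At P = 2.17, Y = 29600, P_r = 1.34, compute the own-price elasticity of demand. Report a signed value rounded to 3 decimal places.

-0.769

At the given values, D = 10540 − 2270(2.17) − 0.149(29600) + 3880(1.34) = 6402.9.
∂D/∂P = −2270.
E = (-2270) × (2.17/6402.9) = -0.76932…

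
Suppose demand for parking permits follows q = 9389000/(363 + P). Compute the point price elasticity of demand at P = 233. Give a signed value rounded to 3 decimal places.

-0.391

dq/dP = −9389000/(363 + P)² = -26.4318. At P = 233, q = 15753.4.
Ed = (dq/dP)·(P/q) = (-26.4318) × (233/15753.4) = -0.39093…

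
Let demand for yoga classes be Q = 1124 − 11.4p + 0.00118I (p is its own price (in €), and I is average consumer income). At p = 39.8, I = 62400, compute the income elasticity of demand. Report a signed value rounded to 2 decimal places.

0.10

At the given values, Q = 1124 − 11.4(39.8) + 0.00118(62400) = 743.912.
∂Q/∂I = 0.00118.
E = (0.00118) × (62400/743.912) = 0.0989…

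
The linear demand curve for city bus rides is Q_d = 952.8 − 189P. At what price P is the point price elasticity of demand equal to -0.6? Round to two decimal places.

Ed = −189P/(952.8 − 189P). Set this equal to -0.6:
189P = 0.6·(952.8 − 189P) ⇒ 189P(1 + 0.6) = 0.6·952.8
P = 0.6·952.8 / (189·1.6) = 1.8904…

1.89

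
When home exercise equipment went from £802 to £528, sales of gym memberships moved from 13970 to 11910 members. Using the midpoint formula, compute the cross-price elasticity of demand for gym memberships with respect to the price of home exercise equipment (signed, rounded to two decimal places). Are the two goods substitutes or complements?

%ΔQ_{gym memberships} = (11910 − 13970)/avg = -2060/12940 = -0.159196…
%ΔP_{home exercise equipment} = (528 − 802)/avg = -274/665 = -0.412030…
E_cross = (-2060/12940) / (-274/665) = 0.3863…
E_cross > 0 ⇒ the goods are substitutes.

0.39; substitutes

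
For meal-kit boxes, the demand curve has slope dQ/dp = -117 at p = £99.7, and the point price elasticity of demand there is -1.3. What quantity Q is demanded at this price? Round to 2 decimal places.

Ed = (dQ/dp)·(p/Q) ⇒ Q = (dQ/dp)·p/Ed = (-117)·99.7/(-1.3) = 8973

8973.00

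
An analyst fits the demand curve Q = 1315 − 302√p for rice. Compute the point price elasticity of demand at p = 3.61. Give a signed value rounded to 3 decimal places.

dQ/dp = −302/(2√p) = -79.4737. At p = 3.61, Q = 741.2.
Ed = (dQ/dp)·(p/Q) = (-79.4737) × (3.61/741.2) = -0.38707…

-0.387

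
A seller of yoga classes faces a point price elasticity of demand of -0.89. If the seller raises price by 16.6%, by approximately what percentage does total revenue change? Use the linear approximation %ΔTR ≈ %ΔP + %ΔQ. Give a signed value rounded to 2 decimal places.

%ΔQ ≈ Ed × %ΔP = (-0.89) × (+16.6%) = -14.7740%
%ΔTR ≈ %ΔP + %ΔQ = (+16.6%) + (-14.7740%) = +1.8260%

+1.83%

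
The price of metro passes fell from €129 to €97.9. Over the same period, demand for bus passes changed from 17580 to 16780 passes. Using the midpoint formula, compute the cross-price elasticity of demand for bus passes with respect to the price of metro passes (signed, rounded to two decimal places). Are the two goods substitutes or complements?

%ΔQ_{bus passes} = (16780 − 17580)/avg = -800/17180 = -0.046565…
%ΔP_{metro passes} = (97.9 − 129)/avg = -31.1/113.45 = -0.274129…
E_cross = (-800/17180) / (-31.1/113.45) = 0.1698…
E_cross > 0 ⇒ the goods are substitutes.

0.17; substitutes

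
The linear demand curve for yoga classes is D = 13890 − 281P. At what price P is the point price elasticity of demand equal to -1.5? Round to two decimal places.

Ed = −281P/(13890 − 281P). Set this equal to -1.5:
281P = 1.5·(13890 − 281P) ⇒ 281P(1 + 1.5) = 1.5·13890
P = 1.5·13890 / (281·2.5) = 29.6583…

29.66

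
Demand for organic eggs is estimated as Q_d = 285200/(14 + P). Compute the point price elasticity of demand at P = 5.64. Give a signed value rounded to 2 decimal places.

dQ_d/dP = −285200/(14 + P)² = -739.378. At P = 5.64, Q_d = 14521.4.
Ed = (dQ_d/dP)·(P/Q_d) = (-739.378) × (5.64/14521.4) = -0.2871…

-0.29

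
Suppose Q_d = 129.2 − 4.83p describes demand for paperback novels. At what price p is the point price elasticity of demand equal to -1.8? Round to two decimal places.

Ed = −4.83p/(129.2 − 4.83p). Set this equal to -1.8:
4.83p = 1.8·(129.2 − 4.83p) ⇒ 4.83p(1 + 1.8) = 1.8·129.2
p = 1.8·129.2 / (4.83·2.8) = 17.1960…

17.20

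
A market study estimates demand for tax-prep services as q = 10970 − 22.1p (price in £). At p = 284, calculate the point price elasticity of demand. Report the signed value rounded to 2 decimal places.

-1.34

dq/dp = −22.1. At p = 284, q = 10970 − 22.1(284) = 4693.6.
Ed = (dq/dp)·(p/q) = −22.1 × (284/4693.6) = -1.3372…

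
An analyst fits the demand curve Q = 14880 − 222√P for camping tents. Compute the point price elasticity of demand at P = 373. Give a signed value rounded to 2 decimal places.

dQ/dP = −222/(2√P) = -5.74736. At P = 373, Q = 10592.5.
Ed = (dQ/dP)·(P/Q) = (-5.74736) × (373/10592.5) = -0.2023…

-0.20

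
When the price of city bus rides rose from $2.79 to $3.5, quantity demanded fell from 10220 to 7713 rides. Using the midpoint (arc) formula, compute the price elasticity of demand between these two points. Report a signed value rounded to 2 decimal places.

-1.24

%ΔQ = (7713 − 10220) / [(10220 + 7713)/2] = -2507/8966.5 = -0.279596…
%ΔP = (3.5 − 2.79) / [(2.79 + 3.5)/2] = 0.71/3.145 = 0.225755…
Arc Ed = %ΔQ / %ΔP = (-2507/8966.5) / (0.71/3.145) = -1.2384…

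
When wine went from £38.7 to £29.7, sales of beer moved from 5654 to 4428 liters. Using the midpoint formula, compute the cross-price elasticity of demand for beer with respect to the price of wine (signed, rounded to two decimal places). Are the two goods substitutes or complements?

%ΔQ_{beer} = (4428 − 5654)/avg = -1226/5041 = -0.243205…
%ΔP_{wine} = (29.7 − 38.7)/avg = -9/34.2 = -0.263157…
E_cross = (-1226/5041) / (-9/34.2) = 0.9241…
E_cross > 0 ⇒ the goods are substitutes.

0.92; substitutes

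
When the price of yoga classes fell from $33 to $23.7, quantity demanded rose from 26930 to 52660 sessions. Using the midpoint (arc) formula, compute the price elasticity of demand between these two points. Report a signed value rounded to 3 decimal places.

%ΔQ = (52660 − 26930) / [(26930 + 52660)/2] = 25730/39795 = 0.646563…
%ΔP = (23.7 − 33) / [(33 + 23.7)/2] = -9.3/28.35 = -0.328042…
Arc Ed = %ΔQ / %ΔP = (25730/39795) / (-9.3/28.35) = -1.97097…

-1.971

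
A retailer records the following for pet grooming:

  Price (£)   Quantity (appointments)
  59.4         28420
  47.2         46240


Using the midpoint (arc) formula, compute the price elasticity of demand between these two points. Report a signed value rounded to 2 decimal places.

%ΔQ = (46240 − 28420) / [(28420 + 46240)/2] = 17820/37330 = 0.477364…
%ΔP = (47.2 − 59.4) / [(59.4 + 47.2)/2] = -12.2/53.3 = -0.228893…
Arc Ed = %ΔQ / %ΔP = (17820/37330) / (-12.2/53.3) = -2.0855…

-2.09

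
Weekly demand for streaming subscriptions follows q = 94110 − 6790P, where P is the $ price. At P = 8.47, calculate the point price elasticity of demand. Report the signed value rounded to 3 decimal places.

dq/dP = −6790. At P = 8.47, q = 94110 − 6790(8.47) = 36598.7.
Ed = (dq/dP)·(P/q) = −6790 × (8.47/36598.7) = -1.57140…

-1.571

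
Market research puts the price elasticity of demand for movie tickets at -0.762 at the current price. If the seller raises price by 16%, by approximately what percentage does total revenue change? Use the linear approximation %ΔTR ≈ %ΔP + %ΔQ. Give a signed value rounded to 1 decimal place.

%ΔQ ≈ Ed × %ΔP = (-0.762) × (+16%) = -12.1920%
%ΔTR ≈ %ΔP + %ΔQ = (+16%) + (-12.1920%) = +3.8080%

+3.8%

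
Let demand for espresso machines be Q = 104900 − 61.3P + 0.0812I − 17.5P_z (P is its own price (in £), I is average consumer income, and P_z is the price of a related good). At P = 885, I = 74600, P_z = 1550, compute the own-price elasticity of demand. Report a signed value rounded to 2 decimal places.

-1.83

At the given values, Q = 104900 − 61.3(885) + 0.0812(74600) − 17.5(1550) = 29582.02.
∂Q/∂P = −61.3.
E = (-61.3) × (885/29582.02) = -1.8339…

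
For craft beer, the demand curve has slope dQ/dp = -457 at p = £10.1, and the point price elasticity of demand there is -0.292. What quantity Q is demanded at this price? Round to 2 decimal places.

Ed = (dQ/dp)·(p/Q) ⇒ Q = (dQ/dp)·p/Ed = (-457)·10.1/(-0.292) = 15807.1917…

15807.19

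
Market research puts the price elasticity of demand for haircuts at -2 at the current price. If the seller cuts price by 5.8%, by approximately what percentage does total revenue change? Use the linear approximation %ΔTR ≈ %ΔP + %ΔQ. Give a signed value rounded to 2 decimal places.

%ΔQ ≈ Ed × %ΔP = (-2) × (-5.8%) = +11.6000%
%ΔTR ≈ %ΔP + %ΔQ = (-5.8%) + (+11.6000%) = +5.8000%

+5.80%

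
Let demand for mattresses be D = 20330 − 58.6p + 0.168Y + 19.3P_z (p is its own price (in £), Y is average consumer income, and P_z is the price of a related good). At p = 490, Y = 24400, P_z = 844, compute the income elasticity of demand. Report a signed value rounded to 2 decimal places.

0.34

At the given values, D = 20330 − 58.6(490) + 0.168(24400) + 19.3(844) = 12004.4.
∂D/∂Y = 0.168.
E = (0.168) × (24400/12004.4) = 0.3414…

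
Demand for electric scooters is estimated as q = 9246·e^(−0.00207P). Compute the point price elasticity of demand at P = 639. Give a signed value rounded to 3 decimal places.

-1.323

dq/dP = −0.00207·q = -5.09882. At P = 639, q = 2463.2.
Ed = (dq/dP)·(P/q) = (-5.09882) × (639/2463.2) = -1.32273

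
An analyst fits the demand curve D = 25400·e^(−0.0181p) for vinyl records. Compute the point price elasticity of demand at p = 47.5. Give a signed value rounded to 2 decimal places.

dD/dp = −0.0181·D = -194.593. At p = 47.5, D = 10751.
Ed = (dD/dp)·(p/D) = (-194.593) × (47.5/10751) = -0.8597…

-0.86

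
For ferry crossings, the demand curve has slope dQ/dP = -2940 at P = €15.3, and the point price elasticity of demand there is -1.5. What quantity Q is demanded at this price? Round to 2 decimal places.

29988.00

Ed = (dQ/dP)·(P/Q) ⇒ Q = (dQ/dP)·P/Ed = (-2940)·15.3/(-1.5) = 29988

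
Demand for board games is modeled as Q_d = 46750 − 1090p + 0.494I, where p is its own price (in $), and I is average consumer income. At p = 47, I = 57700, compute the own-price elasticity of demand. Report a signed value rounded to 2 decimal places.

-2.13

At the given values, Q_d = 46750 − 1090(47) + 0.494(57700) = 24023.8.
∂Q_d/∂p = −1090.
E = (-1090) × (47/24023.8) = -2.1324…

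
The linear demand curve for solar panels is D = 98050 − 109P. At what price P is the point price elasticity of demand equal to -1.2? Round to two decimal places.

490.66

Ed = −109P/(98050 − 109P). Set this equal to -1.2:
109P = 1.2·(98050 − 109P) ⇒ 109P(1 + 1.2) = 1.2·98050
P = 1.2·98050 / (109·2.2) = 490.6588…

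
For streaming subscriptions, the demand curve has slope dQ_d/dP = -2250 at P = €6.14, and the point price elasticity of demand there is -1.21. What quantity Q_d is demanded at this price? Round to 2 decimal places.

Ed = (dQ_d/dP)·(P/Q_d) ⇒ Q_d = (dQ_d/dP)·P/Ed = (-2250)·6.14/(-1.21) = 11417.3553…

11417.36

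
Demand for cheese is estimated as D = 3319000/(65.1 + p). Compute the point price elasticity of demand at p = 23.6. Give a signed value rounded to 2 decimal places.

dD/dp = −3319000/(65.1 + p)² = -421.852. At p = 23.6, D = 37418.3.
Ed = (dD/dp)·(p/D) = (-421.852) × (23.6/37418.3) = -0.2660…

-0.27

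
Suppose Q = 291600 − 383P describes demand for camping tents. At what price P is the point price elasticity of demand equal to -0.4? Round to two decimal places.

Ed = −383P/(291600 − 383P). Set this equal to -0.4:
383P = 0.4·(291600 − 383P) ⇒ 383P(1 + 0.4) = 0.4·291600
P = 0.4·291600 / (383·1.4) = 217.5307…

217.53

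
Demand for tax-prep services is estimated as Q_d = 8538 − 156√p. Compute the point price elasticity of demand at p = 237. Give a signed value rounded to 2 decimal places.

-0.20

dQ_d/dp = −156/(2√p) = -5.06664. At p = 237, Q_d = 6136.41.
Ed = (dQ_d/dp)·(p/Q_d) = (-5.06664) × (237/6136.41) = -0.1956…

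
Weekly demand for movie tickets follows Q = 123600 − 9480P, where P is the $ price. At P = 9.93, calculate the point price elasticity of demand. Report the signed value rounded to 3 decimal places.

dQ/dP = −9480. At P = 9.93, Q = 123600 − 9480(9.93) = 29463.6.
Ed = (dQ/dP)·(P/Q) = −9480 × (9.93/29463.6) = -3.19500…

-3.195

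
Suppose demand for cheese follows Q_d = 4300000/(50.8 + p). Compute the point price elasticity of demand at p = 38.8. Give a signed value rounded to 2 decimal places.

dQ_d/dp = −4300000/(50.8 + p)² = -535.615. At p = 38.8, Q_d = 47991.1.
Ed = (dQ_d/dp)·(p/Q_d) = (-535.615) × (38.8/47991.1) = -0.4330…

-0.43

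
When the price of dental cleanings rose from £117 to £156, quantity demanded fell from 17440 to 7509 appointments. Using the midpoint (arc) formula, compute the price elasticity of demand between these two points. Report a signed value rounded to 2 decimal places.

%ΔQ = (7509 − 17440) / [(17440 + 7509)/2] = -9931/12474.5 = -0.796104…
%ΔP = (156 − 117) / [(117 + 156)/2] = 39/136.5 = 0.285714…
Arc Ed = %ΔQ / %ΔP = (-9931/12474.5) / (39/136.5) = -2.7863…

-2.79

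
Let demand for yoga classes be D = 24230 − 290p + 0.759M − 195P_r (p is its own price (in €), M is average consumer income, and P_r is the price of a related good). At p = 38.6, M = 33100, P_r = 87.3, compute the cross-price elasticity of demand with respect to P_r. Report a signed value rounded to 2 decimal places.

At the given values, D = 24230 − 290(38.6) + 0.759(33100) − 195(87.3) = 21135.4.
∂D/∂P_r = -195.
E = (-195) × (87.3/21135.4) = -0.8054…

-0.81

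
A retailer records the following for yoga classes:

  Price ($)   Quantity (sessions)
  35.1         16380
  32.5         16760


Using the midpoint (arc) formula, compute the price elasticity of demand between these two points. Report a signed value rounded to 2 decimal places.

-0.30

%ΔQ = (16760 − 16380) / [(16380 + 16760)/2] = 380/16570 = 0.022933…
%ΔP = (32.5 − 35.1) / [(35.1 + 32.5)/2] = -2.6/33.8 = -0.076923…
Arc Ed = %ΔQ / %ΔP = (380/16570) / (-2.6/33.8) = -0.2981…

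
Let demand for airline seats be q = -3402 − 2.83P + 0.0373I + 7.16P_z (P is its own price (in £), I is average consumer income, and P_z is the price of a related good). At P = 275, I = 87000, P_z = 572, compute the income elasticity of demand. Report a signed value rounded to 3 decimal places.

At the given values, q = -3402 − 2.83(275) + 0.0373(87000) + 7.16(572) = 3160.37.
∂q/∂I = 0.0373.
E = (0.0373) × (87000/3160.37) = 1.02681…

1.027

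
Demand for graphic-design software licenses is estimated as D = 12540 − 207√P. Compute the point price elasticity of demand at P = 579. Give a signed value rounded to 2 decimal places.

dD/dP = −207/(2√P) = -4.30131. At P = 579, D = 7559.08.
Ed = (dD/dP)·(P/D) = (-4.30131) × (579/7559.08) = -0.3294…

-0.33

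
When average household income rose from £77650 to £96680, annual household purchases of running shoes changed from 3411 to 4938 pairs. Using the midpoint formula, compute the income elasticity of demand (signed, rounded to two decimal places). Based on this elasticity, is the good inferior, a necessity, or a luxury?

1.68; luxury

%ΔQ = (4938 − 3411)/[( 3411 + 4938)/2] = 1527/4174.5 = 0.365792…
%ΔIncome = (96680 − 77650)/[( 77650 + 96680)/2] = 19030/87165 = 0.218321…
E_income = (1527/4174.5) / (19030/87165) = 1.6754…
E_income > 1 ⇒ normal good, luxury.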